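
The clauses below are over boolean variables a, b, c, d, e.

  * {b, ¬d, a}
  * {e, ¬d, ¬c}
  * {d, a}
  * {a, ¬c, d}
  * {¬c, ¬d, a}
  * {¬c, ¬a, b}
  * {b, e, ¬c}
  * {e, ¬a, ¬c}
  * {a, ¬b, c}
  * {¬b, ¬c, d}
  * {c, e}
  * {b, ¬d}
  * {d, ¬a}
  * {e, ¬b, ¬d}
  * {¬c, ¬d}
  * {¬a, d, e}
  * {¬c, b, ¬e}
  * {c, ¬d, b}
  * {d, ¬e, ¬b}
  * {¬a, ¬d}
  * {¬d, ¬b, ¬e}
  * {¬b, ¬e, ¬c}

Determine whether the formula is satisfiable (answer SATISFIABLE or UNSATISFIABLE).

d = True:
  propagation gives b=True, e=True; an empty clause results — contradiction.
d = False:
  propagation gives a=True; an empty clause results — contradiction.
Every branch closes, so no satisfying assignment exists.

UNSATISFIABLE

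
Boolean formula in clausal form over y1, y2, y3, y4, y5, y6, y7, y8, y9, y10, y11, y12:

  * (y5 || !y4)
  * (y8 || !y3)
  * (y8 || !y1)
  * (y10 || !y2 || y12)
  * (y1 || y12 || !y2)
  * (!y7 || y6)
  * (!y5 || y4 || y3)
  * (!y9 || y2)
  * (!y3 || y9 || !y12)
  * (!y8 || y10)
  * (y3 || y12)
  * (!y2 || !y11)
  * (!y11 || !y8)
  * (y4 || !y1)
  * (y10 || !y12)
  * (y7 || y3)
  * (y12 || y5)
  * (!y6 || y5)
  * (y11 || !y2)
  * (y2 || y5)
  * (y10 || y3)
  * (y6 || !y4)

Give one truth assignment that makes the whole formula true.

y1=True  y2=False  y3=True  y4=True  y5=True  y6=True  y7=False  y8=True  y9=False  y10=True  y11=False  y12=False

Pure literal: y10 appears only positively; assign y10 = True.
Try y1 = True.
  then y8 is forced to True.
  then y11 is forced to False.
  then y4 is forced to True.
  then y5 is forced to True.
  then y2 is forced to False.
  then y9 is forced to False.
  then y6 is forced to True.
Branch on y3: take y3 = True.
  then y12 is forced to False.
y7 is now unconstrained; take y7 = False.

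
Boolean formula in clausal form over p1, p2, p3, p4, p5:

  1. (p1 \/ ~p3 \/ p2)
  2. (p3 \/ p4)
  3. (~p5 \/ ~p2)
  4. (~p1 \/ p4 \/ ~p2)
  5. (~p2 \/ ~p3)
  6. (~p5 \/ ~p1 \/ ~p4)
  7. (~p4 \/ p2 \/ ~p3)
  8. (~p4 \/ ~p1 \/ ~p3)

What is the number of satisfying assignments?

7

The models are:
  p1=0 p2=0 p3=0 p4=1 p5=0
  p1=0 p2=0 p3=0 p4=1 p5=1
  p1=0 p2=1 p3=0 p4=1 p5=0
  p1=1 p2=0 p3=0 p4=1 p5=0
  p1=1 p2=0 p3=1 p4=0 p5=0
  p1=1 p2=0 p3=1 p4=0 p5=1
  p1=1 p2=1 p3=0 p4=1 p5=0
That's 7 in total.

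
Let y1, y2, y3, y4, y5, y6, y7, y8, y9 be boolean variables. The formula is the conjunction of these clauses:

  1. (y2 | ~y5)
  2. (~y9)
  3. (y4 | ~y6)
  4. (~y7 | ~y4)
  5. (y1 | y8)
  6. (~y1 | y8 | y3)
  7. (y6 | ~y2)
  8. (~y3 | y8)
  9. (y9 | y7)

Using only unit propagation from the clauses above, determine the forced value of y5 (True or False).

(~y9) stands alone — y9 = False.
From (y7 | y9) and y9 = False: y7 = True.
(~y4 | ~y7) with y7 = True leaves only ~y4, so y4 = False.
(~y6 | y4) with y4 = False leaves only ~y6, so y6 = False.
(~y2 | y6): since y6 = False, the clause reduces to (~y2). y2 = False.
From (~y5 | y2) and y2 = False: y5 = False.

False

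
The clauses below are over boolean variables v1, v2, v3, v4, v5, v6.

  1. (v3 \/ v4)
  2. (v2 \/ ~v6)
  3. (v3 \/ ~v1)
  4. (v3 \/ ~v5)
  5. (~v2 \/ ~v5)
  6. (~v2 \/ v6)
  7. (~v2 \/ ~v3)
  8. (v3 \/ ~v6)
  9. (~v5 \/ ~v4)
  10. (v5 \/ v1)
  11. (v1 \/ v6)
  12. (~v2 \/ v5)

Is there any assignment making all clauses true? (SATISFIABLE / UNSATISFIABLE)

SATISFIABLE

Try v1 = True.
  then v3 is forced to True.
  then v2 is forced to False.
  then v6 is forced to False.
Try v4 = False.
v5 is now unconstrained; take v5 = True.
Every clause has at least one true literal under this assignment.
So v1 = True, v2 = False, v3 = True, v4 = False, v5 = True, v6 = False is a satisfying assignment.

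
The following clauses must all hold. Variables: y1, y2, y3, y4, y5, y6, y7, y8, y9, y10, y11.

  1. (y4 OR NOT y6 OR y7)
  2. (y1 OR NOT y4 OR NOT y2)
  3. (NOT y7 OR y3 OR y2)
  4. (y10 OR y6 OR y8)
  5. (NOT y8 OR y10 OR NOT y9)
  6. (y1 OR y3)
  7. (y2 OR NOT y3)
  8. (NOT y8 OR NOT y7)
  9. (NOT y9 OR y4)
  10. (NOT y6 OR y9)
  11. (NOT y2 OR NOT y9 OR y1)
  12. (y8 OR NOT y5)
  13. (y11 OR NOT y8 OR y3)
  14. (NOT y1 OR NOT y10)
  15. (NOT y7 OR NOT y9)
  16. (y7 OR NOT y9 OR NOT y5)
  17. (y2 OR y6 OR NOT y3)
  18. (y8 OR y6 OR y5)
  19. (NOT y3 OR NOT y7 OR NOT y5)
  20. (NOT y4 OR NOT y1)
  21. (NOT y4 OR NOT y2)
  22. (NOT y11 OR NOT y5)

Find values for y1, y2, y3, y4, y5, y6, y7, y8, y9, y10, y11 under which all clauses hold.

y1=False, y2=True, y3=True, y4=False, y5=True, y6=False, y7=False, y8=True, y9=False, y10=True, y11=False

Check each clause:
  1. (y4 OR NOT y6 OR y7) — NOT y6 is true.
  2. (y1 OR NOT y2 OR NOT y4) — NOT y4 is true.
  3. (NOT y7 OR y2 OR y3) — NOT y7 is true.
  4. (y10 OR y6 OR y8) — y8 is true.
  5. (NOT y9 OR y10 OR NOT y8) — y10 is true.
  6. (y3 OR y1) — y3 is true.
  7. (y2 OR NOT y3) — y2 is true.
  8. (NOT y8 OR NOT y7) — NOT y7 is true.
  9. (y4 OR NOT y9) — NOT y9 is true.
  10. (NOT y6 OR y9) — NOT y6 is true.
  11. (y1 OR NOT y9 OR NOT y2) — NOT y9 is true.
  12. (NOT y5 OR y8) — y8 is true.
  13. (y11 OR NOT y8 OR y3) — y3 is true.
  14. (NOT y10 OR NOT y1) — NOT y1 is true.
  15. (NOT y7 OR NOT y9) — NOT y7 is true.
  16. (NOT y5 OR y7 OR NOT y9) — NOT y9 is true.
  17. (y6 OR NOT y3 OR y2) — y2 is true.
  18. (y5 OR y8 OR y6) — y8 is true.
  19. (NOT y3 OR NOT y5 OR NOT y7) — NOT y7 is true.
  20. (NOT y1 OR NOT y4) — NOT y4 is true.
  21. (NOT y4 OR NOT y2) — NOT y4 is true.
  22. (NOT y11 OR NOT y5) — NOT y11 is true.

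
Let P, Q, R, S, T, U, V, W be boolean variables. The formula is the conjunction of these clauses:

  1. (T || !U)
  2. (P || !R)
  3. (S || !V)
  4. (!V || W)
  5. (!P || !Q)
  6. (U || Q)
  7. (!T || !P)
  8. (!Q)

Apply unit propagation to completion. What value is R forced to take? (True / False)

False

(!Q) is a unit clause: Q = False.
In (Q || U), Q is now false; U must hold, so U = True.
(!U || T): since U = True, the clause reduces to (T). T = True.
From (!T || !P) and T = True: P = False.
From (P || !R) and P = False: R = False.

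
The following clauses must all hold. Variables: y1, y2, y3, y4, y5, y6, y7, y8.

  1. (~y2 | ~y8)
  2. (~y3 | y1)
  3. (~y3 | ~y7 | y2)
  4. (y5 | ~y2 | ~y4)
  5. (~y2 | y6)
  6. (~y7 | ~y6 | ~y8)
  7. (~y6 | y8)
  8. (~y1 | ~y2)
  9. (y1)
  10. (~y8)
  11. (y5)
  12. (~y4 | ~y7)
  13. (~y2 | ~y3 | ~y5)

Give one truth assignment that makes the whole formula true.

y1=T, y2=F, y3=F, y4=T, y5=T, y6=F, y7=F, y8=F

Check each clause:
  1. (~y2 | ~y8) — ~y8 is true.
  2. (~y3 | y1) — y1 is true.
  3. (~y7 | ~y3 | y2) — ~y7 is true.
  4. (~y2 | y5 | ~y4) — y5 is true.
  5. (~y2 | y6) — ~y2 is true.
  6. (~y6 | ~y7 | ~y8) — ~y8 is true.
  7. (~y6 | y8) — ~y6 is true.
  8. (~y2 | ~y1) — ~y2 is true.
  9. (y1) — y1 is true.
  10. (~y8) — ~y8 is true.
  11. (y5) — y5 is true.
  12. (~y7 | ~y4) — ~y7 is true.
  13. (~y5 | ~y2 | ~y3) — ~y3 is true.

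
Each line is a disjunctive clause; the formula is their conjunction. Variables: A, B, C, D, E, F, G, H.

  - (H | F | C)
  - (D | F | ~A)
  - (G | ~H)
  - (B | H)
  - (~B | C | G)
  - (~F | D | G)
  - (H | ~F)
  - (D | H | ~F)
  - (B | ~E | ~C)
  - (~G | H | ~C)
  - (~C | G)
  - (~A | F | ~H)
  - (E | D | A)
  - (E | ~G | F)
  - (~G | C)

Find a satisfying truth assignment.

A=T, B=T, C=T, D=F, E=T, F=T, G=T, H=T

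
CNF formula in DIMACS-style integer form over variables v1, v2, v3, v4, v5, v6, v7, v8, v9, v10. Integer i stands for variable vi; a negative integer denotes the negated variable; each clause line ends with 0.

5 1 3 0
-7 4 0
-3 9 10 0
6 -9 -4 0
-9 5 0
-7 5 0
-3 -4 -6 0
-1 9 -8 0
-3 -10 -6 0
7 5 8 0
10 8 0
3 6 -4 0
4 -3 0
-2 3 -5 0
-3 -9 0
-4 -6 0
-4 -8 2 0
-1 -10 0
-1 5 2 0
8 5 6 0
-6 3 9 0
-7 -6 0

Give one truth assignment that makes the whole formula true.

Branch on v1: take v1 = False.
Set v2 = False and propagate.
Branch on v3: take v3 = False.
  then v5 is forced to True.
For the remaining variables, v4 = False, v6 = False, v7 = False, v8 = False, v9 = True, v10 = True works.
Every clause has at least one true literal under this assignment.

v1 = F, v2 = F, v3 = F, v4 = F, v5 = T, v6 = F, v7 = F, v8 = F, v9 = T, v10 = T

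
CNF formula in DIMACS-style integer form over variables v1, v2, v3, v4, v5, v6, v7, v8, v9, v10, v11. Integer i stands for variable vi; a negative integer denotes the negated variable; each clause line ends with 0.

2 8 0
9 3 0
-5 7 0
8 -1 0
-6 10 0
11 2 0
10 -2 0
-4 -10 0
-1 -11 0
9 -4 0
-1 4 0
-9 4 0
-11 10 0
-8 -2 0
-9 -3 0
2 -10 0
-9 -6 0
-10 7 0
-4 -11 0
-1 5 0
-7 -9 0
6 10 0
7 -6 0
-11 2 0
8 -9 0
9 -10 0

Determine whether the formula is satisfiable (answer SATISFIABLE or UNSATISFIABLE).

UNSATISFIABLE

v9 = True:
  propagation gives v4=True, v10=False, v6=False; an empty clause results — contradiction.
v9 = False:
  propagation gives v3=True, v4=False, v1=False, v10=False; an empty clause results — contradiction.
Every branch closes, so no satisfying assignment exists.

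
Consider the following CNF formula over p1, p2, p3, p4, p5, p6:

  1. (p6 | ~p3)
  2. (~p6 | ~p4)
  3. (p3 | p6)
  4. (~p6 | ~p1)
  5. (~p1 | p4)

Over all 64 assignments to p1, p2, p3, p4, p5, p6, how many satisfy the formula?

Split on p6, then p1.
  p6=T, p1=T: a clause becomes empty — 0.
  p6=T, p1=F: forces p4=F; p2, p3, p5 free → 2^3 = 8.
  p6=F, p1=T: a clause becomes empty — 0.
  p6=F, p1=F: a clause becomes empty — 0.
Total: 0 + 8 + 0 + 0 = 8.

8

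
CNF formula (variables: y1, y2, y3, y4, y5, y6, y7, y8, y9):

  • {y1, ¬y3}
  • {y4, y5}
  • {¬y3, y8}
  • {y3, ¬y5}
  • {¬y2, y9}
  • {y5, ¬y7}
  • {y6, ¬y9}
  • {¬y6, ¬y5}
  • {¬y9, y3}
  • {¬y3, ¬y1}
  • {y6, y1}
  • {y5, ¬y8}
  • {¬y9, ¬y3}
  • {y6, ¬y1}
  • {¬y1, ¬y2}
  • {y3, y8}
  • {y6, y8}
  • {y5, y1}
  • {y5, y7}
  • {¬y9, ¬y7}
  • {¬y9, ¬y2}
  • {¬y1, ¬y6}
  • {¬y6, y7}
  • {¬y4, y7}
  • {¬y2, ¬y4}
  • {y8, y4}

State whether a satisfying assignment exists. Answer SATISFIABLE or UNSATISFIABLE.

UNSATISFIABLE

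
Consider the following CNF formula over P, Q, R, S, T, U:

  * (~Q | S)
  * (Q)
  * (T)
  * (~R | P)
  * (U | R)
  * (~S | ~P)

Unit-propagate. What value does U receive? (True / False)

Unit clause (Q) sets Q = True.
In (~Q | S), ~Q is now false; S must hold, so S = True.
(T) stands alone — T = True.
(~S | ~P): since S = True, the clause reduces to (~P). P = False.
(P | ~R): since P = False, the clause reduces to (~R). R = False.
In (U | R), R is now false; U must hold, so U = True.

True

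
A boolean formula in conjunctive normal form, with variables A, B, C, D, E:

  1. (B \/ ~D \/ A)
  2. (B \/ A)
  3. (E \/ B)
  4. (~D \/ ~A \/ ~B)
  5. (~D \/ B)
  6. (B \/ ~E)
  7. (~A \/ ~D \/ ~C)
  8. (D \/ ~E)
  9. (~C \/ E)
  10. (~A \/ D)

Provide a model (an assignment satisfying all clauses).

A=F, B=T, C=F, D=T, E=T

Pure literal: C appears only negated; assign C = False.
Try A = False.
  then B is forced to True.
For the remaining variables, D = True, E = True works.
Check each clause:
  1. (~D \/ A \/ B) — B is true.
  2. (B \/ A) — B is true.
  3. (B \/ E) — B is true.
  4. (~A \/ ~B \/ ~D) — ~A is true.
  5. (~D \/ B) — B is true.
  6. (B \/ ~E) — B is true.
  7. (~D \/ ~C \/ ~A) — ~C is true.
  8. (D \/ ~E) — D is true.
  9. (E \/ ~C) — E is true.
  10. (~A \/ D) — D is true.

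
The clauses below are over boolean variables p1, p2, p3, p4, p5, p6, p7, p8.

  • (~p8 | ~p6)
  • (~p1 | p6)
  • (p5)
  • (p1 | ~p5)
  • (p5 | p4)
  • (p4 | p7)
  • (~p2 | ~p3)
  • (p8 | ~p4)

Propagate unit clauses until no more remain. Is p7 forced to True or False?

True

(p5) is a unit clause: p5 = True.
(p1 | ~p5): since p5 = True, the clause reduces to (p1). p1 = True.
From (p6 | ~p1) and p1 = True: p6 = True.
(~p8 | ~p6): since p6 = True, the clause reduces to (~p8). p8 = False.
(~p4 | p8): since p8 = False, the clause reduces to (~p4). p4 = False.
From (p4 | p7) and p4 = False: p7 = True.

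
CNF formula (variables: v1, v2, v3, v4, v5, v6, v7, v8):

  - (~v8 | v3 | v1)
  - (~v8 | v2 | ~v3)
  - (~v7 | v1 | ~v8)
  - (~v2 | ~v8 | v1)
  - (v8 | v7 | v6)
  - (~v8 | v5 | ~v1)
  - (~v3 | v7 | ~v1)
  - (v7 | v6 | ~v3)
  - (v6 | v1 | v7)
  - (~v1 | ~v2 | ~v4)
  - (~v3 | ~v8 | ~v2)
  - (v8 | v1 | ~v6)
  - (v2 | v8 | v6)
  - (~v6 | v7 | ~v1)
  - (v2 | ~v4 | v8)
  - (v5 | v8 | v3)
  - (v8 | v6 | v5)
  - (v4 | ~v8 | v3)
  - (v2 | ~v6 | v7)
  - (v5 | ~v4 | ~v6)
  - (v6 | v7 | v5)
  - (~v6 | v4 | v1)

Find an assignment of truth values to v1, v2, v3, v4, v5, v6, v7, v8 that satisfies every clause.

v1 = T, v2 = T, v3 = T, v4 = F, v5 = F, v6 = T, v7 = T, v8 = F

Set v1 = True and propagate.
Set v2 = True and propagate.
  then v4 is forced to False.
Try v3 = True.
  then v7 is forced to True.
  then v8 is forced to False.
For the remaining variables, v5 = False, v6 = True works.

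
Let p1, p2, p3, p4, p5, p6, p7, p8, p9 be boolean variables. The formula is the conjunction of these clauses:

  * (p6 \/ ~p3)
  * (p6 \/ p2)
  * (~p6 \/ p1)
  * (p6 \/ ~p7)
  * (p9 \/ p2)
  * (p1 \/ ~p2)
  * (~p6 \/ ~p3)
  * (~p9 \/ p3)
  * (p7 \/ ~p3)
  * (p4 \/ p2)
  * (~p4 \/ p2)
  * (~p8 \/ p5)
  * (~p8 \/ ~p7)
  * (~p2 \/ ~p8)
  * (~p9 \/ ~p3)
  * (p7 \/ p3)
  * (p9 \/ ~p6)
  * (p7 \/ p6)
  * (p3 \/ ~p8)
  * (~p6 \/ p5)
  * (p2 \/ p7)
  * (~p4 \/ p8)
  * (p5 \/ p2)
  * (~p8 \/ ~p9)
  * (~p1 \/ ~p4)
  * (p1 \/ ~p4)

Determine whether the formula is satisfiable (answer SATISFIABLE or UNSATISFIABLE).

UNSATISFIABLE

p2 = True:
  p3 = True:
    propagation gives p6=True; an empty clause results — contradiction.
  p3 = False:
    propagation gives p9=False, p7=True, p6=True; an empty clause results — contradiction.
p2 = False:
  propagation gives p6=True, p1=True, p9=True, p3=False; an empty clause results — contradiction.
Every branch closes, so no satisfying assignment exists.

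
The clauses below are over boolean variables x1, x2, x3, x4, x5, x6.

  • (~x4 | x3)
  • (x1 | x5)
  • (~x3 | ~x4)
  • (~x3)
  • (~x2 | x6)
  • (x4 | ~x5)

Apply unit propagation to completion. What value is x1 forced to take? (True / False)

True

(~x3) is a unit clause: x3 = False.
In (x3 | ~x4), x3 is now false; ~x4 must hold, so x4 = False.
In (x4 | ~x5), x4 is now false; ~x5 must hold, so x5 = False.
In (x5 | x1), x5 is now false; x1 must hold, so x1 = True.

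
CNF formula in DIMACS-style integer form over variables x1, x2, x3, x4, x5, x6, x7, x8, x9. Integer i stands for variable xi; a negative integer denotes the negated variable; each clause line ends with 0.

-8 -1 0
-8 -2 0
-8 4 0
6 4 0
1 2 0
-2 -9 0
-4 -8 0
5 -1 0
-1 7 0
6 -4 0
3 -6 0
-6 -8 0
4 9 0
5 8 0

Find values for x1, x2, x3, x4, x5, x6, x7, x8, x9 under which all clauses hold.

x1 = 1  x2 = 0  x3 = 1  x4 = 1  x5 = 1  x6 = 1  x7 = 1  x8 = 0  x9 = 0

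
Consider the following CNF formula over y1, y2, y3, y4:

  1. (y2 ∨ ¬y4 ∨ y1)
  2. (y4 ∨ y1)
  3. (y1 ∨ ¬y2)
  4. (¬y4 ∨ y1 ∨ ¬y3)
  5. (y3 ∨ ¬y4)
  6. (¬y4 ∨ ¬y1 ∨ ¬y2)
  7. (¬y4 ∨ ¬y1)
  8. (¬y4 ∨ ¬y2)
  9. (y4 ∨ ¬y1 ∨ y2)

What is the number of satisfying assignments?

2

The models are:
  y1=1 y2=1 y3=0 y4=0
  y1=1 y2=1 y3=1 y4=0
That's 2 in total.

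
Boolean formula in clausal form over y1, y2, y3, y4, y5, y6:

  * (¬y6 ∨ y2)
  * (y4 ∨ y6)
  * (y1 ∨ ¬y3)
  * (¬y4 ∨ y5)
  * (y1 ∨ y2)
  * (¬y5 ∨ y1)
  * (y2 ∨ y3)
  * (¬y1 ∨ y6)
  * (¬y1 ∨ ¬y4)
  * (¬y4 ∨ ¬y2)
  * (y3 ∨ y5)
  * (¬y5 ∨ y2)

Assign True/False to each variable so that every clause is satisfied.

Branch on y1: take y1 = True.
  then y6 is forced to True.
  then y2 is forced to True.
  then y4 is forced to False.
Set y3 = True and propagate.
y5 is now unconstrained; take y5 = False.
Every clause has at least one true literal under this assignment.
Check each clause:
  1. (¬y6 ∨ y2) — y2 is true.
  2. (y4 ∨ y6) — y6 is true.
  3. (¬y3 ∨ y1) — y1 is true.
  4. (¬y4 ∨ y5) — ¬y4 is true.
  5. (y2 ∨ y1) — y1 is true.
  6. (¬y5 ∨ y1) — y1 is true.
  7. (y2 ∨ y3) — y2 is true.
  8. (¬y1 ∨ y6) — y6 is true.
  9. (¬y1 ∨ ¬y4) — ¬y4 is true.
  10. (¬y4 ∨ ¬y2) — ¬y4 is true.
  11. (y5 ∨ y3) — y3 is true.
  12. (¬y5 ∨ y2) — y2 is true.

y1 = 1, y2 = 1, y3 = 1, y4 = 0, y5 = 0, y6 = 1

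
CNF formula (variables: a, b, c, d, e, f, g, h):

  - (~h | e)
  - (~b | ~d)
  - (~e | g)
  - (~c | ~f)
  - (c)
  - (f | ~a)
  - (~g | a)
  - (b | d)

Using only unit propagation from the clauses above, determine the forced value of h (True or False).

False

(c) is a unit clause: c = True.
(~f | ~c) with c = True leaves only ~f, so f = False.
In (f | ~a), f is now false; ~a must hold, so a = False.
From (~g | a) and a = False: g = False.
In (~e | g), g is now false; ~e must hold, so e = False.
From (~h | e) and e = False: h = False.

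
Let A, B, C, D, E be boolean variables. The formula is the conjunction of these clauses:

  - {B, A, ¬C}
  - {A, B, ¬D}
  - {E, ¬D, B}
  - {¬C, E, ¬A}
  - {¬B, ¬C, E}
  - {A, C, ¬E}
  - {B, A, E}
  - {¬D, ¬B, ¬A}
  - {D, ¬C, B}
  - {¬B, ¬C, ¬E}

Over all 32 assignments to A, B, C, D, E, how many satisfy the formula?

Split on B, then A.
  B=1, A=1: remaining (C,D,E) ∈ {(0,0,0); (0,0,1)} — 2.
  B=1, A=0: remaining (C,D,E) ∈ {(0,0,0); (0,1,0)} — 2.
  B=0, A=1: remaining (C,D,E) ∈ {(0,0,0); (0,0,1); (0,1,1); (1,1,1)} — 4.
  B=0, A=0: a clause becomes empty — 0.
Total: 2 + 2 + 4 + 0 = 8.

8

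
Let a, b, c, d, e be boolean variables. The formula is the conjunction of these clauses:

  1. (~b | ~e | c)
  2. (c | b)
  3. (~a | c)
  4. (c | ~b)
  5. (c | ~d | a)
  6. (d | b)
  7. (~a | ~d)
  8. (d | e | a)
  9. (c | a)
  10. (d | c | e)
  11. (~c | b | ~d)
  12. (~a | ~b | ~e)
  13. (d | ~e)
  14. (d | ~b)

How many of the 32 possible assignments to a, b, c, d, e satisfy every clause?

2

Satisfying assignments:
  a=0 b=1 c=1 d=1 e=0
  a=0 b=1 c=1 d=1 e=1
That's 2 in total.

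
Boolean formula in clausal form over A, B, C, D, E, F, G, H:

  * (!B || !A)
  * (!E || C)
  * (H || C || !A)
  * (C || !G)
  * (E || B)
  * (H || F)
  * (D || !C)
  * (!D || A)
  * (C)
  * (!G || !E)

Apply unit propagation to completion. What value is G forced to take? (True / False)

False

Unit clause (C) sets C = True.
From (D || !C) and C = True: D = True.
(!D || A): since D = True, the clause reduces to (A). A = True.
(!B || !A): since A = True, the clause reduces to (!B). B = False.
(B || E): since B = False, the clause reduces to (E). E = True.
(!G || !E): since E = True, the clause reduces to (!G). G = False.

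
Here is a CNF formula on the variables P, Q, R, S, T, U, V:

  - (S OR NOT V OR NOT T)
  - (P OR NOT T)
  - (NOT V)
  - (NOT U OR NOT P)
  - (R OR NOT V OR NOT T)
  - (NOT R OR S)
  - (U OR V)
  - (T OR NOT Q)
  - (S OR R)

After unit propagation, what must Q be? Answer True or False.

False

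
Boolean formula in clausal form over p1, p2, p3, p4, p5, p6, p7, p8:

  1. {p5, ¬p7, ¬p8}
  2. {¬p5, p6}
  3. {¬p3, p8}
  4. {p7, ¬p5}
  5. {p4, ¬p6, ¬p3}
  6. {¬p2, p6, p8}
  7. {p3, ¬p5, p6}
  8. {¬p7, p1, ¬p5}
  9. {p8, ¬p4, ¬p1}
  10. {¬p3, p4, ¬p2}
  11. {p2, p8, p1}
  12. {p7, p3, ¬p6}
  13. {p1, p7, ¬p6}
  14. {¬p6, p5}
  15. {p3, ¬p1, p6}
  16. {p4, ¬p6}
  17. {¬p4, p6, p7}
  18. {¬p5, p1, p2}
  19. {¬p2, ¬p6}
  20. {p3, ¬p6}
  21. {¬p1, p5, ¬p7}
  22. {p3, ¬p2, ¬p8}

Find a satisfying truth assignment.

p1 = F, p2 = F, p3 = F, p4 = F, p5 = F, p6 = F, p7 = F, p8 = T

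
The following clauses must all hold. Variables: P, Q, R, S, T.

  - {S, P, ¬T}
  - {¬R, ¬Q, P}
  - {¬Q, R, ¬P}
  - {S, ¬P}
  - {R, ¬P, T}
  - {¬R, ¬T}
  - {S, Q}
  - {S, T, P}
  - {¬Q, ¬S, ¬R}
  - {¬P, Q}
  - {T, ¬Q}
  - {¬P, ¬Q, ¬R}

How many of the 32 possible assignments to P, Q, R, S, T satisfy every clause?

The models are:
  P=F Q=F R=F S=T T=F
  P=F Q=F R=F S=T T=T
  P=F Q=F R=T S=T T=F
  P=F Q=T R=F S=T T=T
Count: 4.

4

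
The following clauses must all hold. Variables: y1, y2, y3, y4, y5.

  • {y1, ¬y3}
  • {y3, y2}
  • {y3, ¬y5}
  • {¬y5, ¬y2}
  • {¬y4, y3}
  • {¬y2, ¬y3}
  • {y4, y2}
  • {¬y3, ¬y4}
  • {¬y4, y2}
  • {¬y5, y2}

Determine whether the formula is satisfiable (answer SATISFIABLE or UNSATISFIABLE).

y5 occurs only negated in the remaining clauses — set y5 = False.
Set y1 = False and propagate.
  then y3 is forced to False.
  then y2 is forced to True.
  then y4 is forced to False.
So y1=0, y2=1, y3=0, y4=0, y5=0 is a satisfying assignment.

SATISFIABLE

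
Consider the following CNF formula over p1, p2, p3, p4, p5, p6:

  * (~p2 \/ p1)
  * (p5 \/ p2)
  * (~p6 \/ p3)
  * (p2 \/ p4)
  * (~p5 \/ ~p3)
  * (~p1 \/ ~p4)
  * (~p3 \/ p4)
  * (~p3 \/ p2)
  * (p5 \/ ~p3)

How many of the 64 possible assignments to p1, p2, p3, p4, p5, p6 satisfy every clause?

Satisfying assignments:
  p1=0 p2=0 p3=0 p4=1 p5=1 p6=0
  p1=1 p2=1 p3=0 p4=0 p5=0 p6=0
  p1=1 p2=1 p3=0 p4=0 p5=1 p6=0
That's 3 in total.

3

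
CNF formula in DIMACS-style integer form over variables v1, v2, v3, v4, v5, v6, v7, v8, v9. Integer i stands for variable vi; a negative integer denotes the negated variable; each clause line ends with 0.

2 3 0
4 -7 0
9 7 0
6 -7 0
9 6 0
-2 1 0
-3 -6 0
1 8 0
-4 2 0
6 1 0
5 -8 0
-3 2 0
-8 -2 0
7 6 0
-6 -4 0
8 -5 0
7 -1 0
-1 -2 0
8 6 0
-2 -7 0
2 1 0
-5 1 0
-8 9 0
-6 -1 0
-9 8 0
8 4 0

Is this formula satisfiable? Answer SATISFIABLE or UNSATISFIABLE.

UNSATISFIABLE

v1 = True:
  propagation gives v7=True, v4=True, v6=True; an empty clause results — contradiction.
v1 = False:
  propagation gives v2=False; an empty clause results — contradiction.
Every branch closes, so no satisfying assignment exists.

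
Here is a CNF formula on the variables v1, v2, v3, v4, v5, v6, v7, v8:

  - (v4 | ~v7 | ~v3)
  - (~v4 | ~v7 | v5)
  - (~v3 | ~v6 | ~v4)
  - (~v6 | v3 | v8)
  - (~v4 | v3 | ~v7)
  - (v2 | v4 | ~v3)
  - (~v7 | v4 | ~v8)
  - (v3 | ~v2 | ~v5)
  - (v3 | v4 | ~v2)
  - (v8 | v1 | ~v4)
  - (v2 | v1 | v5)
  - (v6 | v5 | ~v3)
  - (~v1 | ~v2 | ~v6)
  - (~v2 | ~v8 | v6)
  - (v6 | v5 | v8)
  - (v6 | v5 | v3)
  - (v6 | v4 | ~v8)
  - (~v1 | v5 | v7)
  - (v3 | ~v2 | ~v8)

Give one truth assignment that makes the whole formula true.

v1=True, v2=True, v3=True, v4=True, v5=True, v6=False, v7=False, v8=False

Check each clause:
  1. (v4 | ~v7 | ~v3) — ~v7 is true.
  2. (~v7 | v5 | ~v4) — ~v7 is true.
  3. (~v6 | ~v3 | ~v4) — ~v6 is true.
  4. (~v6 | v8 | v3) — ~v6 is true.
  5. (~v4 | ~v7 | v3) — ~v7 is true.
  6. (v2 | ~v3 | v4) — v2 is true.
  7. (~v7 | v4 | ~v8) — ~v8 is true.
  8. (~v2 | v3 | ~v5) — v3 is true.
  9. (v4 | v3 | ~v2) — v3 is true.
  10. (v1 | ~v4 | v8) — v1 is true.
  11. (v2 | v1 | v5) — v1 is true.
  12. (v6 | ~v3 | v5) — v5 is true.
  13. (~v6 | ~v2 | ~v1) — ~v6 is true.
  14. (~v2 | v6 | ~v8) — ~v8 is true.
  15. (v5 | v6 | v8) — v5 is true.
  16. (v6 | v3 | v5) — v3 is true.
  17. (~v8 | v4 | v6) — ~v8 is true.
  18. (v5 | ~v1 | v7) — v5 is true.
  19. (~v2 | ~v8 | v3) — ~v8 is true.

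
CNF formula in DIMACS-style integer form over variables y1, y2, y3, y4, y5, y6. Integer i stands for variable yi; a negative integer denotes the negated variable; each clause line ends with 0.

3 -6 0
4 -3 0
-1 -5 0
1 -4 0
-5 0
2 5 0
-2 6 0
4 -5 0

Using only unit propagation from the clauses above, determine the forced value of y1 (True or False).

True

Unit clause (~y5) sets y5 = False.
From (y5 | y2) and y5 = False: y2 = True.
From (~y2 | y6) and y2 = True: y6 = True.
(y3 | ~y6): since y6 = True, the clause reduces to (y3). y3 = True.
From (~y3 | y4) and y3 = True: y4 = True.
From (~y4 | y1) and y4 = True: y1 = True.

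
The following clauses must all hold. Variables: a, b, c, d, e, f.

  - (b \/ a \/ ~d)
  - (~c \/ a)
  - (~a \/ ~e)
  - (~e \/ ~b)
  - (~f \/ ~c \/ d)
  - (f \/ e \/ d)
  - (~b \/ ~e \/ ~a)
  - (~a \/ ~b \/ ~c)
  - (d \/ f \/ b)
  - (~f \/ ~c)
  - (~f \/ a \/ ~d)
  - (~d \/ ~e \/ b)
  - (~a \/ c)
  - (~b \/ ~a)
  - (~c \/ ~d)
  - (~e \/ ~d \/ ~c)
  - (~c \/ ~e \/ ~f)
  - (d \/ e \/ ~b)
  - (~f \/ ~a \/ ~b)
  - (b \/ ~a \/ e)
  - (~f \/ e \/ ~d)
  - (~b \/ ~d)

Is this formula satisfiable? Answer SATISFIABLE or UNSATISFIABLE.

Set a = False and propagate.
  then c is forced to False.
For the remaining variables, b = False, d = False, e = True, f = True works.
So a=F, b=F, c=F, d=F, e=T, f=T is a satisfying assignment.

SATISFIABLE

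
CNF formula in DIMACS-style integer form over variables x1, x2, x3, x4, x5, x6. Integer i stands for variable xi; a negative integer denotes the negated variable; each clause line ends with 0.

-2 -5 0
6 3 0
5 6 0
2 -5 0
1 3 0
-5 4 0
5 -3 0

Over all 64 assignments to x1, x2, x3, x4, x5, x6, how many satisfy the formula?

4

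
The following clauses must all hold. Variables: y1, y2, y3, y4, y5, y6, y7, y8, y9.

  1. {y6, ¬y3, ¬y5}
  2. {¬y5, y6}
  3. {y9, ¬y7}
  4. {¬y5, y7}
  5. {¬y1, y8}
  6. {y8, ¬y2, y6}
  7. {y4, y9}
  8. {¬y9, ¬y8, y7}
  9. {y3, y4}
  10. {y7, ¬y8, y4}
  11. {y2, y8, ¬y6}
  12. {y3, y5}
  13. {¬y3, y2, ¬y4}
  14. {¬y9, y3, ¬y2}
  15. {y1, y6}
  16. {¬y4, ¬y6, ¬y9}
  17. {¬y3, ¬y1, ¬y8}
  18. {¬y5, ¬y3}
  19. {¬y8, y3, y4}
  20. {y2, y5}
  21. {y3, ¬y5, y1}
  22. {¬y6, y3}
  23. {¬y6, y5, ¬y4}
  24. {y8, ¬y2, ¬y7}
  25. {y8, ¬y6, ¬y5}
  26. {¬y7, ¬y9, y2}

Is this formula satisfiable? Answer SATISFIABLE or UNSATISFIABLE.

SATISFIABLE

Try y1 = False.
  then y6 is forced to True.
  then y3 is forced to True.
  then y5 is forced to False.
  then y2 is forced to True.
  then y4 is forced to False.
  then y9 is forced to True.
The remaining clauses are satisfied by y7 = False, y8 = False.
So y1=F, y2=T, y3=T, y4=F, y5=F, y6=T, y7=F, y8=F, y9=T is a satisfying assignment.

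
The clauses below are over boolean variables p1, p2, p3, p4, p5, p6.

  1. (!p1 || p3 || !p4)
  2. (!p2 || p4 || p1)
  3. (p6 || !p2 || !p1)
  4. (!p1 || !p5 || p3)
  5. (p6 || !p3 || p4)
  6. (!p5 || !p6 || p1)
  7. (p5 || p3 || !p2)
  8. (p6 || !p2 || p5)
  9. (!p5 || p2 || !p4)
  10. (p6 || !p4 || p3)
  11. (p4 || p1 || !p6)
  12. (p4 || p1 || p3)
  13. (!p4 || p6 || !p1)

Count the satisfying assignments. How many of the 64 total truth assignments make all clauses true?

Split on p1, then p4.
  p1=1, p4=1: remaining (p2,p3,p5,p6) ∈ {(0,1,0,1); (1,1,0,1); (1,1,1,1)} — 3.
  p1=1, p4=0: 6 of the 16 assignments to (p2,p3,p5,p6) work.
  p1=0, p4=1: 5 of the 16 assignments to (p2,p3,p5,p6) work.
  p1=0, p4=0: a clause becomes empty — 0.
Total: 3 + 6 + 5 + 0 = 14.

14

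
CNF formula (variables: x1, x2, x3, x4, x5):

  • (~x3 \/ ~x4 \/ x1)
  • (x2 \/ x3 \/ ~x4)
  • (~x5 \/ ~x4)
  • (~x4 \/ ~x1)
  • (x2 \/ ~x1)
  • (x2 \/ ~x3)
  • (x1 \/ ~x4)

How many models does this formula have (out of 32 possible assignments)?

Split on x4, then x1.
  x4=T, x1=T: a clause becomes empty — 0.
  x4=T, x1=F: a clause becomes empty — 0.
  x4=F, x1=T: remaining (x2,x3,x5) ∈ {(T,F,F); (T,F,T); (T,T,F); (T,T,T)} — 4.
  x4=F, x1=F: x5 free; 3 ways for (x2,x3) × 2^1 = 6.
Total: 0 + 0 + 4 + 6 = 10.

10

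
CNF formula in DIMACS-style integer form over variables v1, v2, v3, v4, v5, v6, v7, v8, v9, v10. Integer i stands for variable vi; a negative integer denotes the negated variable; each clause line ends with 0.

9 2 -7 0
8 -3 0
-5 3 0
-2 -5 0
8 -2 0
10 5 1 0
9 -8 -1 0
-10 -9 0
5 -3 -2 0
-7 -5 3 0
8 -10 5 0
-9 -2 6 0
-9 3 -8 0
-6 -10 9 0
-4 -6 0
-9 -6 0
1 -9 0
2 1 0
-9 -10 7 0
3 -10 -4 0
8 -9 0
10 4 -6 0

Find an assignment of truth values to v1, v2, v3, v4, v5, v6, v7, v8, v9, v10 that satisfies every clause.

v1=0, v2=1, v3=0, v4=0, v5=0, v6=0, v7=1, v8=1, v9=0, v10=1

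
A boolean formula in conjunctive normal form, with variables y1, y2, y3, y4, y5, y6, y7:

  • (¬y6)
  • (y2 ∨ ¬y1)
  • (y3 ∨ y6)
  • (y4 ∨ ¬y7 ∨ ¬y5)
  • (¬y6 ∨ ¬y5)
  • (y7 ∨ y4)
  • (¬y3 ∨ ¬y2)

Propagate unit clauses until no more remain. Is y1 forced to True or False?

Unit clause (¬y6) sets y6 = False.
(y6 ∨ y3): since y6 = False, the clause reduces to (y3). y3 = True.
(¬y2 ∨ ¬y3) with y3 = True leaves only ¬y2, so y2 = False.
From (y2 ∨ ¬y1) and y2 = False: y1 = False.

False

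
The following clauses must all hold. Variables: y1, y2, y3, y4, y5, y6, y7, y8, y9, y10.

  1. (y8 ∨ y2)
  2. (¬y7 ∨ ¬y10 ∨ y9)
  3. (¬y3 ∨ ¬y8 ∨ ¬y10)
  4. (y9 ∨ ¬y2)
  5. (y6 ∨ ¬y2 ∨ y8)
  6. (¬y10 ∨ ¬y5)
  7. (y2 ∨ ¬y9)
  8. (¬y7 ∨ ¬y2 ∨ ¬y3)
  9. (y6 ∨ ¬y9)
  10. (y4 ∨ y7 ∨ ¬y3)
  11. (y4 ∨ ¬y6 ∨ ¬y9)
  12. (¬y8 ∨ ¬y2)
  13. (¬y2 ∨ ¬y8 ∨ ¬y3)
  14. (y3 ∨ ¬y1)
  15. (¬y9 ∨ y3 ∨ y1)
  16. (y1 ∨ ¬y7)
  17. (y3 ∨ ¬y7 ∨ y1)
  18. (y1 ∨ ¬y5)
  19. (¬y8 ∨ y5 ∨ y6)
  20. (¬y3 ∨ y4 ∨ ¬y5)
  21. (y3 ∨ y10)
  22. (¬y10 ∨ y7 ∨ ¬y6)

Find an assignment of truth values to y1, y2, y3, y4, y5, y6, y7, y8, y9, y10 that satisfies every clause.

y1 = True  y2 = True  y3 = True  y4 = True  y5 = True  y6 = True  y7 = False  y8 = False  y9 = True  y10 = False

Check each clause:
  1. (y8 ∨ y2) — y2 is true.
  2. (¬y7 ∨ ¬y10 ∨ y9) — ¬y7 is true.
  3. (¬y10 ∨ ¬y8 ∨ ¬y3) — ¬y8 is true.
  4. (y9 ∨ ¬y2) — y9 is true.
  5. (¬y2 ∨ y8 ∨ y6) — y6 is true.
  6. (¬y5 ∨ ¬y10) — ¬y10 is true.
  7. (y2 ∨ ¬y9) — y2 is true.
  8. (¬y3 ∨ ¬y7 ∨ ¬y2) — ¬y7 is true.
  9. (y6 ∨ ¬y9) — y6 is true.
  10. (y4 ∨ y7 ∨ ¬y3) — y4 is true.
  11. (y4 ∨ ¬y6 ∨ ¬y9) — y4 is true.
  12. (¬y2 ∨ ¬y8) — ¬y8 is true.
  13. (¬y8 ∨ ¬y2 ∨ ¬y3) — ¬y8 is true.
  14. (y3 ∨ ¬y1) — y3 is true.
  15. (¬y9 ∨ y3 ∨ y1) — y1 is true.
  16. (¬y7 ∨ y1) — y1 is true.
  17. (y3 ∨ y1 ∨ ¬y7) — y1 is true.
  18. (y1 ∨ ¬y5) — y1 is true.
  19. (y6 ∨ ¬y8 ∨ y5) — ¬y8 is true.
  20. (¬y3 ∨ ¬y5 ∨ y4) — y4 is true.
  21. (y3 ∨ y10) — y3 is true.
  22. (¬y10 ∨ ¬y6 ∨ y7) — ¬y10 is true.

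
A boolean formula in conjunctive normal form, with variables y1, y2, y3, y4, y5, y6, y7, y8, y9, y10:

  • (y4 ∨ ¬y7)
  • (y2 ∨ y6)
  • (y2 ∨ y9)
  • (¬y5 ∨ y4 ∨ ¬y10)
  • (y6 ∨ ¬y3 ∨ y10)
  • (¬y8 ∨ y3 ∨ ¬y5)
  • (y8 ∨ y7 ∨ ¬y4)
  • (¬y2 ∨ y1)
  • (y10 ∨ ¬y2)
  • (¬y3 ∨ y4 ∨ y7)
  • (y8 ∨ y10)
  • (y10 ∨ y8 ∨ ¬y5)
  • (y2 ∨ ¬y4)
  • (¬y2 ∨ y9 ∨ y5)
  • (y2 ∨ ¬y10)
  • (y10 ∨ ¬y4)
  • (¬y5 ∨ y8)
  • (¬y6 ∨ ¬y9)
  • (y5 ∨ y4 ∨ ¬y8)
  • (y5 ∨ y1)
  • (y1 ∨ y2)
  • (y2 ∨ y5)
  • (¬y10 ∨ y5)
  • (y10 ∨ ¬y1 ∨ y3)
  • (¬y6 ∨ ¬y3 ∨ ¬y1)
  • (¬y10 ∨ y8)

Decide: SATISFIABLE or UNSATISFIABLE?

SATISFIABLE

Try y1 = True.
Set y2 = True and propagate.
  then y10 is forced to True.
  then y5 is forced to True.
  then y4 is forced to True.
  then y8 is forced to True.
  then y3 is forced to True.
  then y6 is forced to False.
y7, y9 are now unconstrained; take y7 = True, y9 = False.
So y1 = T, y2 = T, y3 = T, y4 = T, y5 = T, y6 = F, y7 = T, y8 = T, y9 = F, y10 = T is a satisfying assignment.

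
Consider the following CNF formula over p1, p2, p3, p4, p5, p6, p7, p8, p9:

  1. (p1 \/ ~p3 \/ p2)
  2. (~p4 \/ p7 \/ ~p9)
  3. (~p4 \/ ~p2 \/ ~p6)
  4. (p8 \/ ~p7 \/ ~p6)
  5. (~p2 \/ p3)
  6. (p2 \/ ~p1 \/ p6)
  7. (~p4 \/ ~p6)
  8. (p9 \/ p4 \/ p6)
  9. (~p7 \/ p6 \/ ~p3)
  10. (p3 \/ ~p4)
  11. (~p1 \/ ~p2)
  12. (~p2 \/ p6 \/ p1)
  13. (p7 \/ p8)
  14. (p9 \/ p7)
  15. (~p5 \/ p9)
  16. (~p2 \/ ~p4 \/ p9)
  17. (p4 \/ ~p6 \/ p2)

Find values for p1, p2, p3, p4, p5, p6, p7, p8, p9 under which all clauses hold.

Set p1 = False and propagate.
Try p2 = False.
  then p3 is forced to False.
  then p4 is forced to False.
  then p6 is forced to False.
  then p9 is forced to True.
Try p7 = True.
p5, p8 are now unconstrained; take p5 = True, p8 = False.
Check each clause:
  1. (~p3 \/ p2 \/ p1) — ~p3 is true.
  2. (~p4 \/ ~p9 \/ p7) — ~p4 is true.
  3. (~p4 \/ ~p6 \/ ~p2) — ~p6 is true.
  4. (p8 \/ ~p6 \/ ~p7) — ~p6 is true.
  5. (p3 \/ ~p2) — ~p2 is true.
  6. (~p1 \/ p2 \/ p6) — ~p1 is true.
  7. (~p6 \/ ~p4) — ~p6 is true.
  8. (p9 \/ p4 \/ p6) — p9 is true.
  9. (~p3 \/ ~p7 \/ p6) — ~p3 is true.
  10. (p3 \/ ~p4) — ~p4 is true.
  11. (~p2 \/ ~p1) — ~p2 is true.
  12. (p6 \/ p1 \/ ~p2) — ~p2 is true.
  13. (p7 \/ p8) — p7 is true.
  14. (p9 \/ p7) — p9 is true.
  15. (p9 \/ ~p5) — p9 is true.
  16. (~p4 \/ ~p2 \/ p9) — p9 is true.
  17. (~p6 \/ p4 \/ p2) — ~p6 is true.

p1=False  p2=False  p3=False  p4=False  p5=True  p6=False  p7=True  p8=False  p9=True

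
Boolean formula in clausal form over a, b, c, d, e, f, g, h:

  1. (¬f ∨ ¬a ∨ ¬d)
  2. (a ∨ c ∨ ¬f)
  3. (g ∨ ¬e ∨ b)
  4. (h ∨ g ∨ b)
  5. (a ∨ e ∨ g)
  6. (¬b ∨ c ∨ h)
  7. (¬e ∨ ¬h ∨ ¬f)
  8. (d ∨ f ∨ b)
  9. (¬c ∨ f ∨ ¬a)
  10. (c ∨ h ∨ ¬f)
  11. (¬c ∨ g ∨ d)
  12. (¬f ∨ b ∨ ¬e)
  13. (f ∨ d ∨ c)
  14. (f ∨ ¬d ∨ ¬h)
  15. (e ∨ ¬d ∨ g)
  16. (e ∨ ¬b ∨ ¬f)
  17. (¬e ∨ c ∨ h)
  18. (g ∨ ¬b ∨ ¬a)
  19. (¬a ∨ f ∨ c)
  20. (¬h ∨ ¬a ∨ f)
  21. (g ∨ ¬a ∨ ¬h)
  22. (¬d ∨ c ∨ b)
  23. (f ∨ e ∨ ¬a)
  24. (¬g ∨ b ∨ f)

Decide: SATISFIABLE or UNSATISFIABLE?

SATISFIABLE

Set a = False and propagate.
Set b = True and propagate.
Branch on c: take c = True.
The remaining clauses are satisfied by d = True, e = False, f = False, g = True, h = False.
So a=False, b=True, c=True, d=True, e=False, f=False, g=True, h=False is a satisfying assignment.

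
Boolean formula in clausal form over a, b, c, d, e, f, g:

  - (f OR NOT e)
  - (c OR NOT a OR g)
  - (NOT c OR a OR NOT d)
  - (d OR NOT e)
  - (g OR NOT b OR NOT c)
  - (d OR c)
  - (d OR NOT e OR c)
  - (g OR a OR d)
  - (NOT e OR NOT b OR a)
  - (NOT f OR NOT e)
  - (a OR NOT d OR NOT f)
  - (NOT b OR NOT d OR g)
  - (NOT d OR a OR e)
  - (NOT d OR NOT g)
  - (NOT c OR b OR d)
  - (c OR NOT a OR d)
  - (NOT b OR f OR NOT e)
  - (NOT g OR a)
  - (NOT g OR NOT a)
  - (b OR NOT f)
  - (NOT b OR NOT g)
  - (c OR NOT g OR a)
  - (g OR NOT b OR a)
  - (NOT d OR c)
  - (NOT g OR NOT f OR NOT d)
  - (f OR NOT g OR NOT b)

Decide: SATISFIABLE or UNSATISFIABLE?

Try a = True.
  then g is forced to False.
  then c is forced to True.
  then b is forced to False.
  then d is forced to True.
  then f is forced to False.
  then e is forced to False.
Every clause has at least one true literal under this assignment.
So a = 1, b = 0, c = 1, d = 1, e = 0, f = 0, g = 0 is a satisfying assignment.

SATISFIABLE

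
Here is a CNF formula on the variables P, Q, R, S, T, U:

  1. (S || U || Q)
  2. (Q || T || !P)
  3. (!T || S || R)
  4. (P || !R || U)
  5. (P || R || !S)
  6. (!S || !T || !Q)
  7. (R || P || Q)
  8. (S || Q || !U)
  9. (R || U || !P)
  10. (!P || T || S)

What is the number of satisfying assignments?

Case analysis on P and S:
  P=1, S=1: 6 of the 16 assignments to (Q,R,T,U) work.
  P=1, S=0: remaining (Q,R,T,U) ∈ {(1,1,1,0); (1,1,1,1)} — 2.
  P=0, S=1: remaining (Q,R,T,U) ∈ {(0,1,0,1); (0,1,1,1); (1,1,0,1)} — 3.
  P=0, S=0: remaining (Q,R,T,U) ∈ {(1,0,0,0); (1,0,0,1); (1,1,0,1); (1,1,1,1)} — 4.
Total: 6 + 2 + 3 + 4 = 15.

15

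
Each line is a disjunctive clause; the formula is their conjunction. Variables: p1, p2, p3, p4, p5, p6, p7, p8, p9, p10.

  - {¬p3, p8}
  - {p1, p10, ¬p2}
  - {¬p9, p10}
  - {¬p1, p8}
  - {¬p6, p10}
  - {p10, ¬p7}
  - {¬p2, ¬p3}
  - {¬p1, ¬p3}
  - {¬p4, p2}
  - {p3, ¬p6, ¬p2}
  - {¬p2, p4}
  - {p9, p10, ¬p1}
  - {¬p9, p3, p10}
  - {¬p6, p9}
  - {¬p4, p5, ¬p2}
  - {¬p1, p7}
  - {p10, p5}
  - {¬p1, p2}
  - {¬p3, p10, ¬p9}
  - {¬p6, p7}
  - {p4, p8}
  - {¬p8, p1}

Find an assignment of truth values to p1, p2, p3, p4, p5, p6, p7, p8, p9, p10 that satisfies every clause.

p5 occurs only positively in the remaining clauses — set p5 = True.
p6 occurs only negated in the remaining clauses — set p6 = False.
Set p1 = False and propagate.
  then p8 is forced to False.
  then p3 is forced to False.
  then p4 is forced to True.
  then p2 is forced to True.
  then p10 is forced to True.
p7, p9 are now unconstrained; take p7 = False, p9 = True.

p1=F  p2=T  p3=F  p4=T  p5=T  p6=F  p7=F  p8=F  p9=T  p10=T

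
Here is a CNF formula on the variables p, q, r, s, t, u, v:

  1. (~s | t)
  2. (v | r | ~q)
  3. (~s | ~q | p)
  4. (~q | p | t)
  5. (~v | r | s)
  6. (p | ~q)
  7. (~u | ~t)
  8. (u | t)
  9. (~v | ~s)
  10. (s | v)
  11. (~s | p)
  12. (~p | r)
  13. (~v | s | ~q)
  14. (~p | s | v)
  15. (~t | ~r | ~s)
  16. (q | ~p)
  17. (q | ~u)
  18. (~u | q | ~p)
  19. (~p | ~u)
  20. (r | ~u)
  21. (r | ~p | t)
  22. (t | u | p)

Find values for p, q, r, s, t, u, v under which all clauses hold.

p=F  q=F  r=T  s=F  t=T  u=F  v=T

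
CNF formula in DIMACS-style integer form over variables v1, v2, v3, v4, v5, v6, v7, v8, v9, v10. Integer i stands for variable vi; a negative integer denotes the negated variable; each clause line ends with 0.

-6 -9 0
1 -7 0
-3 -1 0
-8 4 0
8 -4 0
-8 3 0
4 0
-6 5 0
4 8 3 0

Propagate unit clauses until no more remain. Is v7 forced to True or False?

(v4) stands alone — v4 = True.
(v8 OR NOT v4) with v4 = True leaves only v8, so v8 = True.
(v3 OR NOT v8) with v8 = True leaves only v3, so v3 = True.
(NOT v1 OR NOT v3) with v3 = True leaves only NOT v1, so v1 = False.
From (v1 OR NOT v7) and v1 = False: v7 = False.

False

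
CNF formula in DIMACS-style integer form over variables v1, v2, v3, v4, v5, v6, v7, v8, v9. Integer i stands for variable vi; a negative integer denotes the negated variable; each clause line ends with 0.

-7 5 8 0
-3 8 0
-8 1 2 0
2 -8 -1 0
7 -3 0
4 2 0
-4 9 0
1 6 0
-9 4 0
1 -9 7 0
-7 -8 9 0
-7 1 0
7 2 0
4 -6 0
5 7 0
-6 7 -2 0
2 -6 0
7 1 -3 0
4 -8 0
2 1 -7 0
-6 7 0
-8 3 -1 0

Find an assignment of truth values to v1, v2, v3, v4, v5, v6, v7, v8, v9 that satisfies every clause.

v1 = True, v2 = False, v3 = False, v4 = True, v5 = True, v6 = False, v7 = True, v8 = False, v9 = True

Pure literal: v5 appears only positively; assign v5 = True.
Set v1 = True and propagate.
Try v2 = False.
  then v8 is forced to False.
  then v3 is forced to False.
  then v4 is forced to True.
  then v9 is forced to True.
  then v7 is forced to True.
  then v6 is forced to False.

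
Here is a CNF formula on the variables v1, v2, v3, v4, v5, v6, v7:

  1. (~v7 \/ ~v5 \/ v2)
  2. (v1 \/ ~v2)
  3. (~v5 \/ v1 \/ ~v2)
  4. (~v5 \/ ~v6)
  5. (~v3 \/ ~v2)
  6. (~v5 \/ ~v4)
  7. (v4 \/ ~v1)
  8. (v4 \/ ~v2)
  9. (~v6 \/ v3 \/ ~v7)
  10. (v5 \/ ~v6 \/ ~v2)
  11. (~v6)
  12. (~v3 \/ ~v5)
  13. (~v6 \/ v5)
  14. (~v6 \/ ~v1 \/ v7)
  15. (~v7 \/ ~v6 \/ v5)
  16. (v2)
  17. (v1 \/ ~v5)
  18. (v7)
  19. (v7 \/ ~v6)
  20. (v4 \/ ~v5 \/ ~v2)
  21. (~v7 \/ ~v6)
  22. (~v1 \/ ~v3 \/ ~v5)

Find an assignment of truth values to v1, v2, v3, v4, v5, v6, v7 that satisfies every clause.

Unit propagation: (~v6) forces v6 = False.
(v2) is a unit clause, so v2 = True.
The clause (v1) is unit: v1 must be True.
The clause (~v3) is unit: v3 must be False.
Unit propagation: (v4) forces v4 = True.
The clause (~v5) is unit: v5 must be False.
The clause (v7) is unit: v7 must be True.
Every clause has at least one true literal under this assignment.

v1=T, v2=T, v3=F, v4=T, v5=F, v6=F, v7=T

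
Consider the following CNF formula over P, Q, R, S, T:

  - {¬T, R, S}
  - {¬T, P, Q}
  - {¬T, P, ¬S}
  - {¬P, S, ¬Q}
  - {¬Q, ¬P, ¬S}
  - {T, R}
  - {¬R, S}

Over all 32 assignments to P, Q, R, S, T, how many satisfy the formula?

5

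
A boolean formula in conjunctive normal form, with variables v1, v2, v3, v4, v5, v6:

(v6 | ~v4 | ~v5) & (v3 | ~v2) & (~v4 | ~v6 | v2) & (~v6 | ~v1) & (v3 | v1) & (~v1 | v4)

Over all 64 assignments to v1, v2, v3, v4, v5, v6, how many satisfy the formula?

15

Case analysis on v1 and v4:
  v1=1, v4=1: remaining (v2,v3,v5,v6) ∈ {(0,0,0,0); (0,1,0,0); (1,1,0,0)} — 3.
  v1=1, v4=0: a clause becomes empty — 0.
  v1=0, v4=1: remaining (v2,v3,v5,v6) ∈ {(0,1,0,0); (1,1,0,0); (1,1,0,1); (1,1,1,1)} — 4.
  v1=0, v4=0: forces v3=1; v2, v5, v6 free → 2^3 = 8.
Total: 3 + 0 + 4 + 8 = 15.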